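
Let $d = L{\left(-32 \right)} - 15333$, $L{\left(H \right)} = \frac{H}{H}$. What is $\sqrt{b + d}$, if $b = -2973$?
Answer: $i \sqrt{18305} \approx 135.3 i$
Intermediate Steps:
$L{\left(H \right)} = 1$
$d = -15332$ ($d = 1 - 15333 = -15332$)
$\sqrt{b + d} = \sqrt{-2973 - 15332} = \sqrt{-18305} = i \sqrt{18305}$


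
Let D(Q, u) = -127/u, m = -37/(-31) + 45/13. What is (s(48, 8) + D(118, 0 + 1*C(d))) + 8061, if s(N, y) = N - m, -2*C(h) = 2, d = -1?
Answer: 3317232/403 ≈ 8231.3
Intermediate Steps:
C(h) = -1 (C(h) = -½*2 = -1)
m = 1876/403 (m = -37*(-1/31) + 45*(1/13) = 37/31 + 45/13 = 1876/403 ≈ 4.6551)
s(N, y) = -1876/403 + N (s(N, y) = N - 1*1876/403 = N - 1876/403 = -1876/403 + N)
(s(48, 8) + D(118, 0 + 1*C(d))) + 8061 = ((-1876/403 + 48) - 127/(0 + 1*(-1))) + 8061 = (17468/403 - 127/(0 - 1)) + 8061 = (17468/403 - 127/(-1)) + 8061 = (17468/403 - 127*(-1)) + 8061 = (17468/403 + 127) + 8061 = 68649/403 + 8061 = 3317232/403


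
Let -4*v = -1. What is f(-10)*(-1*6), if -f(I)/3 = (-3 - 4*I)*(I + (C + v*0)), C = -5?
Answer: -9990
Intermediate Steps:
v = ¼ (v = -¼*(-1) = ¼ ≈ 0.25000)
f(I) = -3*(-5 + I)*(-3 - 4*I) (f(I) = -3*(-3 - 4*I)*(I + (-5 + (¼)*0)) = -3*(-3 - 4*I)*(I + (-5 + 0)) = -3*(-3 - 4*I)*(I - 5) = -3*(-3 - 4*I)*(-5 + I) = -3*(-5 + I)*(-3 - 4*I))
f(-10)*(-1*6) = (-45 - 51*(-10) + 12*(-10)²)*(-1*6) = (-45 + 510 + 12*100)*(-6) = (-45 + 510 + 1200)*(-6) = 1665*(-6) = -9990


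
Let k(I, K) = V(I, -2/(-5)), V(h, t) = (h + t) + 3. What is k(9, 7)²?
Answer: 3844/25 ≈ 153.76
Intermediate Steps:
V(h, t) = 3 + h + t
k(I, K) = 17/5 + I (k(I, K) = 3 + I - 2/(-5) = 3 + I - 2*(-⅕) = 3 + I + ⅖ = 17/5 + I)
k(9, 7)² = (17/5 + 9)² = (62/5)² = 3844/25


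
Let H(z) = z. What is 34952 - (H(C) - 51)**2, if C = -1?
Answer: 32248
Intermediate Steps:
34952 - (H(C) - 51)**2 = 34952 - (-1 - 51)**2 = 34952 - 1*(-52)**2 = 34952 - 1*2704 = 34952 - 2704 = 32248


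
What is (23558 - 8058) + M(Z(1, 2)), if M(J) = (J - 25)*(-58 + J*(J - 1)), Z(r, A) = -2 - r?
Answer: 16788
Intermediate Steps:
M(J) = (-58 + J*(-1 + J))*(-25 + J) (M(J) = (-25 + J)*(-58 + J*(-1 + J)) = (-58 + J*(-1 + J))*(-25 + J))
(23558 - 8058) + M(Z(1, 2)) = (23558 - 8058) + (1450 + (-2 - 1*1)³ - 33*(-2 - 1*1) - 26*(-2 - 1*1)²) = 15500 + (1450 + (-2 - 1)³ - 33*(-2 - 1) - 26*(-2 - 1)²) = 15500 + (1450 + (-3)³ - 33*(-3) - 26*(-3)²) = 15500 + (1450 - 27 + 99 - 26*9) = 15500 + (1450 - 27 + 99 - 234) = 15500 + 1288 = 16788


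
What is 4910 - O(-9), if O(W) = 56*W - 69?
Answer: 5483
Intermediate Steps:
O(W) = -69 + 56*W
4910 - O(-9) = 4910 - (-69 + 56*(-9)) = 4910 - (-69 - 504) = 4910 - 1*(-573) = 4910 + 573 = 5483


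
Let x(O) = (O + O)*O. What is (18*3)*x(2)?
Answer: 432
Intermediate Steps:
x(O) = 2*O² (x(O) = (2*O)*O = 2*O²)
(18*3)*x(2) = (18*3)*(2*2²) = 54*(2*4) = 54*8 = 432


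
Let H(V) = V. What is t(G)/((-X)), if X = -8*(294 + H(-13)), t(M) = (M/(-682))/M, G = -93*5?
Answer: -1/1533136 ≈ -6.5226e-7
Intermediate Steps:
G = -465
t(M) = -1/682 (t(M) = (M*(-1/682))/M = (-M/682)/M = -1/682)
X = -2248 (X = -8*(294 - 13) = -8*281 = -2248)
t(G)/((-X)) = -1/(682*((-1*(-2248)))) = -1/682/2248 = -1/682*1/2248 = -1/1533136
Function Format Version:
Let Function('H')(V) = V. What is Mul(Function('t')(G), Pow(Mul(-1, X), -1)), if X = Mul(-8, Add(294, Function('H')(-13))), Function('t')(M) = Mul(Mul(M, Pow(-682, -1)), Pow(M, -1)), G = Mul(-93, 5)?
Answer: Rational(-1, 1533136) ≈ -6.5226e-7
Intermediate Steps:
G = -465
Function('t')(M) = Rational(-1, 682) (Function('t')(M) = Mul(Mul(M, Rational(-1, 682)), Pow(M, -1)) = Mul(Mul(Rational(-1, 682), M), Pow(M, -1)) = Rational(-1, 682))
X = -2248 (X = Mul(-8, Add(294, -13)) = Mul(-8, 281) = -2248)
Mul(Function('t')(G), Pow(Mul(-1, X), -1)) = Mul(Rational(-1, 682), Pow(Mul(-1, -2248), -1)) = Mul(Rational(-1, 682), Pow(2248, -1)) = Mul(Rational(-1, 682), Rational(1, 2248)) = Rational(-1, 1533136)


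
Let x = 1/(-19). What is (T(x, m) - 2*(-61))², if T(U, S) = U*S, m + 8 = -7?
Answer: 5442889/361 ≈ 15077.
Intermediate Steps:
m = -15 (m = -8 - 7 = -15)
x = -1/19 ≈ -0.052632
T(U, S) = S*U
(T(x, m) - 2*(-61))² = (-15*(-1/19) - 2*(-61))² = (15/19 + 122)² = (2333/19)² = 5442889/361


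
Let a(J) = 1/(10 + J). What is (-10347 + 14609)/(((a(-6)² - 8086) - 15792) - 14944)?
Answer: -68192/621151 ≈ -0.10978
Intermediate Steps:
(-10347 + 14609)/(((a(-6)² - 8086) - 15792) - 14944) = (-10347 + 14609)/((((1/(10 - 6))² - 8086) - 15792) - 14944) = 4262/((((1/4)² - 8086) - 15792) - 14944) = 4262/((((¼)² - 8086) - 15792) - 14944) = 4262/(((1/16 - 8086) - 15792) - 14944) = 4262/((-129375/16 - 15792) - 14944) = 4262/(-382047/16 - 14944) = 4262/(-621151/16) = 4262*(-16/621151) = -68192/621151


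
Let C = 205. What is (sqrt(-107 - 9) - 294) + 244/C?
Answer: -60026/205 + 2*I*sqrt(29) ≈ -292.81 + 10.77*I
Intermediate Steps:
(sqrt(-107 - 9) - 294) + 244/C = (sqrt(-107 - 9) - 294) + 244/205 = (sqrt(-116) - 294) + 244*(1/205) = (2*I*sqrt(29) - 294) + 244/205 = (-294 + 2*I*sqrt(29)) + 244/205 = -60026/205 + 2*I*sqrt(29)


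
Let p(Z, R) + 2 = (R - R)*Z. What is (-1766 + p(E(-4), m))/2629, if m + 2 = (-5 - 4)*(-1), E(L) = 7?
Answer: -1768/2629 ≈ -0.67250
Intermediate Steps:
m = 7 (m = -2 + (-5 - 4)*(-1) = -2 - 9*(-1) = -2 + 9 = 7)
p(Z, R) = -2 (p(Z, R) = -2 + (R - R)*Z = -2 + 0*Z = -2 + 0 = -2)
(-1766 + p(E(-4), m))/2629 = (-1766 - 2)/2629 = -1768*1/2629 = -1768/2629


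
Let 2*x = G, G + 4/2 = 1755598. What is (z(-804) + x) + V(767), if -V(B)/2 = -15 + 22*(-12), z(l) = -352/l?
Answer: 176549644/201 ≈ 8.7836e+5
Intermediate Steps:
G = 1755596 (G = -2 + 1755598 = 1755596)
V(B) = 558 (V(B) = -2*(-15 + 22*(-12)) = -2*(-15 - 264) = -2*(-279) = 558)
x = 877798 (x = (1/2)*1755596 = 877798)
(z(-804) + x) + V(767) = (-352/(-804) + 877798) + 558 = (-352*(-1/804) + 877798) + 558 = (88/201 + 877798) + 558 = 176437486/201 + 558 = 176549644/201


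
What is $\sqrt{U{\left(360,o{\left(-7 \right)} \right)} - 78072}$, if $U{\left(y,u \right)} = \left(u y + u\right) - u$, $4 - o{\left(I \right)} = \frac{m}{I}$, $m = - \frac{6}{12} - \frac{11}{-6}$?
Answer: $\frac{2 i \sqrt{937902}}{7} \approx 276.7 i$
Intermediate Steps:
$m = \frac{4}{3}$ ($m = \left(-6\right) \frac{1}{12} - - \frac{11}{6} = - \frac{1}{2} + \frac{11}{6} = \frac{4}{3} \approx 1.3333$)
$o{\left(I \right)} = 4 - \frac{4}{3 I}$
$U{\left(y,u \right)} = u y$ ($U{\left(y,u \right)} = \left(u + u y\right) - u = u y$)
$\sqrt{U{\left(360,o{\left(-7 \right)} \right)} - 78072} = \sqrt{\left(4 - \frac{4}{3 \left(-7\right)}\right) 360 - 78072} = \sqrt{\left(4 - - \frac{4}{21}\right) 360 - 78072} = \sqrt{\left(4 + \frac{4}{21}\right) 360 - 78072} = \sqrt{\frac{88}{21} \cdot 360 - 78072} = \sqrt{\frac{10560}{7} - 78072} = \sqrt{- \frac{535944}{7}} = \frac{2 i \sqrt{937902}}{7}$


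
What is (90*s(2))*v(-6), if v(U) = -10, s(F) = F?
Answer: -1800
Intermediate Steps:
(90*s(2))*v(-6) = (90*2)*(-10) = 180*(-10) = -1800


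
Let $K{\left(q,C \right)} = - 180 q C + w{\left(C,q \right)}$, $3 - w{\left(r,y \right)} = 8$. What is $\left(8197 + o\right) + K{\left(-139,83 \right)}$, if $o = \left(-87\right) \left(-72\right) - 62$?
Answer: $2091054$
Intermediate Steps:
$w{\left(r,y \right)} = -5$ ($w{\left(r,y \right)} = 3 - 8 = -5$)
$K{\left(q,C \right)} = -5 - 180 C q$ ($K{\left(q,C \right)} = - 180 q C - 5 = - 180 C q - 5 = -5 - 180 C q$)
$o = 6202$ ($o = 6264 - 62 = 6202$)
$\left(8197 + o\right) + K{\left(-139,83 \right)} = \left(8197 + 6202\right) - \left(5 + 14940 \left(-139\right)\right) = 14399 + \left(-5 + 2076660\right) = 14399 + 2076655 = 2091054$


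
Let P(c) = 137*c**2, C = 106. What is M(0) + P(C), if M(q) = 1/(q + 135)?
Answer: 207809821/135 ≈ 1.5393e+6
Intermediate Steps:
M(q) = 1/(135 + q)
M(0) + P(C) = 1/(135 + 0) + 137*106**2 = 1/135 + 137*11236 = 1/135 + 1539332 = 207809821/135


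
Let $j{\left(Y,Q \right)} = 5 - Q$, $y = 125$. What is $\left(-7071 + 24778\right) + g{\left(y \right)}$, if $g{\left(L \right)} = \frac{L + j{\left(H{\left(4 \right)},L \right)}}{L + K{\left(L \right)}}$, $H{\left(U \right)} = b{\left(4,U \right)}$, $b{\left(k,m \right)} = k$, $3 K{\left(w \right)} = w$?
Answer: $\frac{1770703}{100} \approx 17707.0$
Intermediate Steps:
$K{\left(w \right)} = \frac{w}{3}$
$H{\left(U \right)} = 4$
$g{\left(L \right)} = \frac{15}{4 L}$ ($g{\left(L \right)} = \frac{L - \left(-5 + L\right)}{L + \frac{L}{3}} = \frac{5}{\frac{4}{3} L} = 5 \frac{3}{4 L} = \frac{15}{4 L}$)
$\left(-7071 + 24778\right) + g{\left(y \right)} = \left(-7071 + 24778\right) + \frac{15}{4 \cdot 125} = 17707 + \frac{15}{4} \cdot \frac{1}{125} = 17707 + \frac{3}{100} = \frac{1770703}{100}$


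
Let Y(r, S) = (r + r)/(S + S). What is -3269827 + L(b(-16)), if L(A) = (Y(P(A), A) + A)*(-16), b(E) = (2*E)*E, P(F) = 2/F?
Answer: -26853531649/8192 ≈ -3.2780e+6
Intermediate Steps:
Y(r, S) = r/S (Y(r, S) = (2*r)/((2*S)) = (2*r)*(1/(2*S)) = r/S)
b(E) = 2*E²
L(A) = -32/A² - 16*A (L(A) = ((2/A)/A + A)*(-16) = (2/A² + A)*(-16) = (A + 2/A²)*(-16) = -32/A² - 16*A)
-3269827 + L(b(-16)) = -3269827 + (-32/(2*(-16)²)² - 32*(-16)²) = -3269827 + (-32/(2*256)² - 32*256) = -3269827 + (-32/512² - 16*512) = -3269827 + (-32*1/262144 - 8192) = -3269827 + (-1/8192 - 8192) = -3269827 - 67108865/8192 = -26853531649/8192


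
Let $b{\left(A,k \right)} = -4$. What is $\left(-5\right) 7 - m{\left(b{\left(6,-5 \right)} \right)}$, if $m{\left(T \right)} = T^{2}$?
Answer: $-51$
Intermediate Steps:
$\left(-5\right) 7 - m{\left(b{\left(6,-5 \right)} \right)} = \left(-5\right) 7 - \left(-4\right)^{2} = -35 - 16 = -51$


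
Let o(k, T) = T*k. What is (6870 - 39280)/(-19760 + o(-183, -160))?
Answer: -463/136 ≈ -3.4044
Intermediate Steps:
(6870 - 39280)/(-19760 + o(-183, -160)) = (6870 - 39280)/(-19760 - 160*(-183)) = -32410/(-19760 + 29280) = -32410/9520 = -32410*1/9520 = -463/136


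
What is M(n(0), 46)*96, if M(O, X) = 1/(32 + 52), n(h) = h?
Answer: 8/7 ≈ 1.1429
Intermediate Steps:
M(O, X) = 1/84
M(n(0), 46)*96 = (1/84)*96 = 8/7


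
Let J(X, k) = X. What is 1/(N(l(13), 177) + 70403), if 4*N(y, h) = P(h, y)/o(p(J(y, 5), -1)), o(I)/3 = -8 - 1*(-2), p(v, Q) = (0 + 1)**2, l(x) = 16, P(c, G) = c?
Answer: 24/1689613 ≈ 1.4204e-5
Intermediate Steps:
p(v, Q) = 1 (p(v, Q) = 1**2 = 1)
o(I) = -18 (o(I) = 3*(-8 - 1*(-2)) = 3*(-8 + 2) = 3*(-6) = -18)
N(y, h) = -h/72 (N(y, h) = (h/(-18))/4 = (h*(-1/18))/4 = (-h/18)/4 = -h/72)
1/(N(l(13), 177) + 70403) = 1/(-1/72*177 + 70403) = 1/(-59/24 + 70403) = 1/(1689613/24) = 24/1689613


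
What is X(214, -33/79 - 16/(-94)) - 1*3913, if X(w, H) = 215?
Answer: -3698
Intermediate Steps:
X(214, -33/79 - 16/(-94)) - 1*3913 = 215 - 1*3913 = 215 - 3913 = -3698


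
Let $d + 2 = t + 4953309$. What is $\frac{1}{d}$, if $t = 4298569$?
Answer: $\frac{1}{9251876} \approx 1.0809 \cdot 10^{-7}$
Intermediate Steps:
$d = 9251876$ ($d = -2 + \left(4298569 + 4953309\right) = -2 + 9251878 = 9251876$)
$\frac{1}{d} = \frac{1}{9251876}$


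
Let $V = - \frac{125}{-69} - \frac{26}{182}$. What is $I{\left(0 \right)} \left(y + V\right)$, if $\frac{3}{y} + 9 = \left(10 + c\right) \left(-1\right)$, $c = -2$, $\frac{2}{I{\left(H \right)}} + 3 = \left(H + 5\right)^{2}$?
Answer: $\frac{12253}{90321} \approx 0.13566$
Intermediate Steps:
$I{\left(H \right)} = \frac{2}{-3 + \left(5 + H\right)^{2}}$ ($I{\left(H \right)} = \frac{2}{-3 + \left(H + 5\right)^{2}} = \frac{2}{-3 + \left(5 + H\right)^{2}}$)
$y = - \frac{3}{17}$ ($y = \frac{3}{-9 + \left(10 - 2\right) \left(-1\right)} = \frac{3}{-9 + 8 \left(-1\right)} = \frac{3}{-9 - 8} = \frac{3}{-17} = 3 \left(- \frac{1}{17}\right) = - \frac{3}{17} \approx -0.17647$)
$V = \frac{806}{483}$ ($V = \left(-125\right) \left(- \frac{1}{69}\right) - \frac{1}{7} = \frac{125}{69} - \frac{1}{7} = \frac{806}{483} \approx 1.6687$)
$I{\left(0 \right)} \left(y + V\right) = \frac{2}{-3 + \left(5 + 0\right)^{2}} \left(- \frac{3}{17} + \frac{806}{483}\right) = \frac{2}{-3 + 5^{2}} \cdot \frac{12253}{8211} = \frac{2}{-3 + 25} \cdot \frac{12253}{8211} = \frac{2}{22} \cdot \frac{12253}{8211} = 2 \cdot \frac{1}{22} \cdot \frac{12253}{8211} = \frac{1}{11} \cdot \frac{12253}{8211} = \frac{12253}{90321}$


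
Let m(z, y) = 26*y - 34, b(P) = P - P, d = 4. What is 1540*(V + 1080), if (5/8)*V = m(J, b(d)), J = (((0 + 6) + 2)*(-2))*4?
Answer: 1579424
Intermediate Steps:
b(P) = 0
J = -64 (J = ((6 + 2)*(-2))*4 = (8*(-2))*4 = -16*4 = -64)
m(z, y) = -34 + 26*y
V = -272/5 (V = 8*(-34 + 26*0)/5 = 8*(-34 + 0)/5 = (8/5)*(-34) = -272/5 ≈ -54.400)
1540*(V + 1080) = 1540*(-272/5 + 1080) = 1540*(5128/5) = 1579424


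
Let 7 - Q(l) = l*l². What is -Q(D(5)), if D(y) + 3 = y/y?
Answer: -15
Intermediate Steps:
D(y) = -2 (D(y) = -3 + y/y = -3 + 1 = -2)
Q(l) = 7 - l³ (Q(l) = 7 - l*l² = 7 - l³)
-Q(D(5)) = -(7 - 1*(-2)³) = -(7 - 1*(-8)) = -(7 + 8) = -1*15 = -15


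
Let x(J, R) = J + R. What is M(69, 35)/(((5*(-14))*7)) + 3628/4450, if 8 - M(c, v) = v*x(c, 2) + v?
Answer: 647806/109025 ≈ 5.9418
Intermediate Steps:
M(c, v) = 8 - v - v*(2 + c) (M(c, v) = 8 - (v*(c + 2) + v) = 8 - (v*(2 + c) + v) = 8 - (v + v*(2 + c)) = 8 + (-v - v*(2 + c)) = 8 - v - v*(2 + c))
M(69, 35)/(((5*(-14))*7)) + 3628/4450 = (8 - 1*35 - 1*35*(2 + 69))/(((5*(-14))*7)) + 3628/4450 = (8 - 35 - 1*35*71)/((-70*7)) + 3628*(1/4450) = (8 - 35 - 2485)/(-490) + 1814/2225 = -2512*(-1/490) + 1814/2225 = 1256/245 + 1814/2225 = 647806/109025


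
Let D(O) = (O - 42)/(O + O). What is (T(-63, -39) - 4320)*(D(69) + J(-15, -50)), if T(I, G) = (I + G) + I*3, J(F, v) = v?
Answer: 10563801/46 ≈ 2.2965e+5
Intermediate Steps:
T(I, G) = G + 4*I (T(I, G) = (G + I) + 3*I = G + 4*I)
D(O) = (-42 + O)/(2*O) (D(O) = (-42 + O)/((2*O)) = (-42 + O)*(1/(2*O)) = (-42 + O)/(2*O))
(T(-63, -39) - 4320)*(D(69) + J(-15, -50)) = ((-39 + 4*(-63)) - 4320)*((1/2)*(-42 + 69)/69 - 50) = ((-39 - 252) - 4320)*((1/2)*(1/69)*27 - 50) = (-291 - 4320)*(9/46 - 50) = -4611*(-2291/46) = 10563801/46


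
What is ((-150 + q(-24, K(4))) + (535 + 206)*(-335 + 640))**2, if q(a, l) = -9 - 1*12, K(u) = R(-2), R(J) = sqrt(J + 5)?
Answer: 51000995556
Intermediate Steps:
R(J) = sqrt(5 + J)
K(u) = sqrt(3) (K(u) = sqrt(5 - 2) = sqrt(3))
q(a, l) = -21 (q(a, l) = -9 - 12 = -21)
((-150 + q(-24, K(4))) + (535 + 206)*(-335 + 640))**2 = ((-150 - 21) + (535 + 206)*(-335 + 640))**2 = (-171 + 741*305)**2 = (-171 + 226005)**2 = 225834**2 = 51000995556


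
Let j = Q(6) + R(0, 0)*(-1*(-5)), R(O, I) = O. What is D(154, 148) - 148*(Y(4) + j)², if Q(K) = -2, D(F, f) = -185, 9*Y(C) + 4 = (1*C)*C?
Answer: -2257/9 ≈ -250.78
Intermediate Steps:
Y(C) = -4/9 + C²/9 (Y(C) = -4/9 + ((1*C)*C)/9 = -4/9 + (C*C)/9 = -4/9 + C²/9)
j = -2 (j = -2 + 0*(-1*(-5)) = -2 + 0*5 = -2 + 0 = -2)
D(154, 148) - 148*(Y(4) + j)² = -185 - 148*((-4/9 + (⅑)*4²) - 2)² = -185 - 148*((-4/9 + (⅑)*16) - 2)² = -185 - 148*((-4/9 + 16/9) - 2)² = -185 - 148*(4/3 - 2)² = -185 - 148*(-⅔)² = -185 - 148*4/9 = -185 - 592/9 = -2257/9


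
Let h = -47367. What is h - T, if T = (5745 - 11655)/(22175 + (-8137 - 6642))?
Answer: -175160211/3698 ≈ -47366.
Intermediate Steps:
T = -2955/3698 (T = -5910/(22175 - 14779) = -5910/7396 = -5910*1/7396 = -2955/3698 ≈ -0.79908)
h - T = -47367 - 1*(-2955/3698) = -47367 + 2955/3698 = -175160211/3698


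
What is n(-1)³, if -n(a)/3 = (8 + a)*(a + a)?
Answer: 74088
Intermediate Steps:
n(a) = -6*a*(8 + a) (n(a) = -3*(8 + a)*(a + a) = -3*(8 + a)*2*a = -6*a*(8 + a))
n(-1)³ = (-6*(-1)*(8 - 1))³ = (-6*(-1)*7)³ = 42³ = 74088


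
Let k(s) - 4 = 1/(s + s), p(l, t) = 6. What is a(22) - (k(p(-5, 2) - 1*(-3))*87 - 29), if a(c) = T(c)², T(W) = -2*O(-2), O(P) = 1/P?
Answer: -1937/6 ≈ -322.83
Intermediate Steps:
T(W) = 1 (T(W) = -2/(-2) = -2*(-½) = 1)
k(s) = 4 + 1/(2*s) (k(s) = 4 + 1/(s + s) = 4 + 1/(2*s))
a(c) = 1 (a(c) = 1² = 1)
a(22) - (k(p(-5, 2) - 1*(-3))*87 - 29) = 1 - ((4 + 1/(2*(6 - 1*(-3))))*87 - 29) = 1 - ((4 + 1/(2*(6 + 3)))*87 - 29) = 1 - ((4 + (½)/9)*87 - 29) = 1 - ((4 + (½)*(⅑))*87 - 29) = 1 - ((4 + 1/18)*87 - 29) = 1 - ((73/18)*87 - 29) = 1 - (2117/6 - 29) = 1 - 1*1943/6 = 1 - 1943/6 = -1937/6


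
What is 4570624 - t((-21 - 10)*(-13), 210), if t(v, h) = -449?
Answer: 4571073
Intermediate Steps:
4570624 - t((-21 - 10)*(-13), 210) = 4570624 - 1*(-449) = 4570624 + 449 = 4571073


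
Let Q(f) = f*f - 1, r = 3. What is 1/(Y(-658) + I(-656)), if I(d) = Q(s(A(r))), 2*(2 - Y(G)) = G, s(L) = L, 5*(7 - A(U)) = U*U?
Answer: 25/8926 ≈ 0.0028008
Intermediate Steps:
A(U) = 7 - U²/5 (A(U) = 7 - U*U/5 = 7 - U²/5)
Y(G) = 2 - G/2
Q(f) = -1 + f² (Q(f) = f² - 1 = -1 + f²)
I(d) = 651/25 (I(d) = -1 + (7 - ⅕*3²)² = -1 + (7 - ⅕*9)² = -1 + (7 - 9/5)² = -1 + (26/5)² = -1 + 676/25 = 651/25)
1/(Y(-658) + I(-656)) = 1/((2 - ½*(-658)) + 651/25) = 1/((2 + 329) + 651/25) = 1/(331 + 651/25) = 1/(8926/25) = 25/8926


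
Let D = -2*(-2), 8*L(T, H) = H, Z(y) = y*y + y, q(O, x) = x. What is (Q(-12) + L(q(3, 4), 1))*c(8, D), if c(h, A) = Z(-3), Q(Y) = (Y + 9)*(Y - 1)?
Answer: 939/4 ≈ 234.75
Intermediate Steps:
Z(y) = y + y**2 (Z(y) = y**2 + y = y + y**2)
L(T, H) = H/8
Q(Y) = (-1 + Y)*(9 + Y) (Q(Y) = (9 + Y)*(-1 + Y) = (-1 + Y)*(9 + Y))
D = 4
c(h, A) = 6 (c(h, A) = -3*(1 - 3) = -3*(-2) = 6)
(Q(-12) + L(q(3, 4), 1))*c(8, D) = ((-9 + (-12)**2 + 8*(-12)) + (1/8)*1)*6 = ((-9 + 144 - 96) + 1/8)*6 = (39 + 1/8)*6 = (313/8)*6 = 939/4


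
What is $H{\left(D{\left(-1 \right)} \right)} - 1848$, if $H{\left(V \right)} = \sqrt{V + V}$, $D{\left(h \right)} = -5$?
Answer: $-1848 + i \sqrt{10} \approx -1848.0 + 3.1623 i$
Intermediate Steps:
$H{\left(V \right)} = \sqrt{2} \sqrt{V}$ ($H{\left(V \right)} = \sqrt{2 V} = \sqrt{2} \sqrt{V}$)
$H{\left(D{\left(-1 \right)} \right)} - 1848 = \sqrt{2} \sqrt{-5} - 1848 = \sqrt{2} i \sqrt{5} - 1848 = i \sqrt{10} - 1848 = -1848 + i \sqrt{10}$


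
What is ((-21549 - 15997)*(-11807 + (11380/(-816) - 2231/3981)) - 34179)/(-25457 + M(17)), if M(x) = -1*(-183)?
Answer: -60072284898601/3420936996 ≈ -17560.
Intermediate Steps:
M(x) = 183
((-21549 - 15997)*(-11807 + (11380/(-816) - 2231/3981)) - 34179)/(-25457 + M(17)) = ((-21549 - 15997)*(-11807 + (11380/(-816) - 2231/3981)) - 34179)/(-25457 + 183) = (-37546*(-11807 + (11380*(-1/816) - 2231*1/3981)) - 34179)/(-25274) = (-37546*(-11807 + (-2845/204 - 2231/3981)) - 34179)*(-1/25274) = (-37546*(-11807 - 3927023/270708) - 34179)*(-1/25274) = (-37546*(-3200176379/270708) - 34179)*(-1/25274) = (60076911162967/135354 - 34179)*(-1/25274) = (60072284898601/135354)*(-1/25274) = -60072284898601/3420936996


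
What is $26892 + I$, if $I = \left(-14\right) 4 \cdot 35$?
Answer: $24932$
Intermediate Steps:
$I = -1960$ ($I = \left(-56\right) 35 = -1960$)
$26892 + I = 26892 - 1960 = 24932$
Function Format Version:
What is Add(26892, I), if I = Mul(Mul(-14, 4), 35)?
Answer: 24932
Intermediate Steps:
I = -1960 (I = Mul(-56, 35) = -1960)
Add(26892, I) = Add(26892, -1960) = 24932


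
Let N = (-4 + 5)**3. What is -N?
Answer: -1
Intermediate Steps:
N = 1 (N = 1**3 = 1)
-N = -1*1 = -1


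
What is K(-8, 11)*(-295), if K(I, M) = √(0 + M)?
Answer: -295*√11 ≈ -978.40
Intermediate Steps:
K(I, M) = √M
K(-8, 11)*(-295) = √11*(-295) = -295*√11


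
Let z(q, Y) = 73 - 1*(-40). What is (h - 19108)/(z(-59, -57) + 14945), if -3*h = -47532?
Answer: -1632/7529 ≈ -0.21676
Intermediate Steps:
h = 15844 (h = -1/3*(-47532) = 15844)
z(q, Y) = 113 (z(q, Y) = 73 + 40 = 113)
(h - 19108)/(z(-59, -57) + 14945) = (15844 - 19108)/(113 + 14945) = -3264/15058 = -3264*1/15058 = -1632/7529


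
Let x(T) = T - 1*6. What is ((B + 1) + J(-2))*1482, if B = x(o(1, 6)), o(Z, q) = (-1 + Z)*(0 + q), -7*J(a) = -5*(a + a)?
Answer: -81510/7 ≈ -11644.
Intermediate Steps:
J(a) = 10*a/7 (J(a) = -(-5)*(a + a)/7 = -(-5)*2*a/7 = -(-10)*a/7 = 10*a/7)
o(Z, q) = q*(-1 + Z) (o(Z, q) = (-1 + Z)*q = q*(-1 + Z))
x(T) = -6 + T (x(T) = T - 6 = -6 + T)
B = -6 (B = -6 + 6*(-1 + 1) = -6 + 6*0 = -6 + 0 = -6)
((B + 1) + J(-2))*1482 = ((-6 + 1) + (10/7)*(-2))*1482 = (-5 - 20/7)*1482 = -55/7*1482 = -81510/7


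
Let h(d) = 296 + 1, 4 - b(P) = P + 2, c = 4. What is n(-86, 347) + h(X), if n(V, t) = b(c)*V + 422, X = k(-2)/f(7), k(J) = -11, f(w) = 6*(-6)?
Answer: 891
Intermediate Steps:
f(w) = -36
b(P) = 2 - P (b(P) = 4 - (P + 2) = 4 - (2 + P) = 4 + (-2 - P) = 2 - P)
X = 11/36 (X = -11/(-36) = -11*(-1/36) = 11/36 ≈ 0.30556)
h(d) = 297
n(V, t) = 422 - 2*V (n(V, t) = (2 - 1*4)*V + 422 = (2 - 4)*V + 422 = -2*V + 422 = 422 - 2*V)
n(-86, 347) + h(X) = (422 - 2*(-86)) + 297 = (422 + 172) + 297 = 594 + 297 = 891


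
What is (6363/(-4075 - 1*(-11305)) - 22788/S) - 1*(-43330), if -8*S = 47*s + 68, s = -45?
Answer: 213323578147/4933270 ≈ 43242.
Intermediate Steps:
S = 2047/8 (S = -(47*(-45) + 68)/8 = -(-2115 + 68)/8 = -1/8*(-2047) = 2047/8 ≈ 255.88)
(6363/(-4075 - 1*(-11305)) - 22788/S) - 1*(-43330) = (6363/(-4075 - 1*(-11305)) - 22788/2047/8) - 1*(-43330) = (6363/(-4075 + 11305) - 22788*8/2047) + 43330 = (6363/7230 - 182304/2047) + 43330 = (6363*(1/7230) - 182304/2047) + 43330 = (2121/2410 - 182304/2047) + 43330 = -435010953/4933270 + 43330 = 213323578147/4933270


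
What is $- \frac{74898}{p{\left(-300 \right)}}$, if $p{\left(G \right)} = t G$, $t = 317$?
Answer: $\frac{12483}{15850} \approx 0.78757$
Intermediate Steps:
$p{\left(G \right)} = 317 G$
$- \frac{74898}{p{\left(-300 \right)}} = - \frac{74898}{317 \left(-300\right)} = - \frac{74898}{-95100} = \left(-74898\right) \left(- \frac{1}{95100}\right) = \frac{12483}{15850}$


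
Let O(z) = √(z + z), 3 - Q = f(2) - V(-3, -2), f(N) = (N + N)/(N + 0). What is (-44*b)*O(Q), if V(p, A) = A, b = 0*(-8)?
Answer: 0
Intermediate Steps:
b = 0
f(N) = 2 (f(N) = (2*N)/N = 2)
Q = -1 (Q = 3 - (2 - 1*(-2)) = 3 - (2 + 2) = 3 - 1*4 = 3 - 4 = -1)
O(z) = √2*√z (O(z) = √(2*z) = √2*√z)
(-44*b)*O(Q) = (-44*0)*(√2*√(-1)) = 0*(√2*I) = 0*(I*√2) = 0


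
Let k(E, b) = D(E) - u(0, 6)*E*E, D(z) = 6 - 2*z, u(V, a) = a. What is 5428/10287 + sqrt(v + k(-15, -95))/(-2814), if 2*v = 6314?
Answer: 5428/10287 - sqrt(1843)/2814 ≈ 0.51240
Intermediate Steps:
v = 3157 (v = (1/2)*6314 = 3157)
k(E, b) = 6 - 6*E**2 - 2*E (k(E, b) = (6 - 2*E) - 6*E*E = (6 - 2*E) - 6*E**2 = 6 - 6*E**2 - 2*E)
5428/10287 + sqrt(v + k(-15, -95))/(-2814) = 5428/10287 + sqrt(3157 + (6 - 6*(-15)**2 - 2*(-15)))/(-2814) = 5428*(1/10287) + sqrt(3157 + (6 - 6*225 + 30))*(-1/2814) = 5428/10287 + sqrt(3157 + (6 - 1350 + 30))*(-1/2814) = 5428/10287 + sqrt(3157 - 1314)*(-1/2814) = 5428/10287 + sqrt(1843)*(-1/2814) = 5428/10287 - sqrt(1843)/2814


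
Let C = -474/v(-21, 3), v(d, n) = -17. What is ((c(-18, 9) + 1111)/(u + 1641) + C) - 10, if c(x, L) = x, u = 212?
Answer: 34229/1853 ≈ 18.472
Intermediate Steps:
C = 474/17 (C = -474/(-17) = -474*(-1/17) = 474/17 ≈ 27.882)
((c(-18, 9) + 1111)/(u + 1641) + C) - 10 = ((-18 + 1111)/(212 + 1641) + 474/17) - 10 = (1093/1853 + 474/17) - 10 = 52759/1853 - 10 = 34229/1853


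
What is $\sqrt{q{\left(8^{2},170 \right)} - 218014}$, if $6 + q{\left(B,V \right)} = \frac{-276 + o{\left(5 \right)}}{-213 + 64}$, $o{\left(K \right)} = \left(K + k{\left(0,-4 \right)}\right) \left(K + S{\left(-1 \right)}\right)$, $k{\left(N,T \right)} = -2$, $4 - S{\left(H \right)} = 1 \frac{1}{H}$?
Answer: $\frac{i \sqrt{4840225366}}{149} \approx 466.92 i$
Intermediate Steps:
$S{\left(H \right)} = 4 - \frac{1}{H}$ ($S{\left(H \right)} = 4 - 1 \frac{1}{H} = 4 - \frac{1}{H}$)
$o{\left(K \right)} = \left(-2 + K\right) \left(5 + K\right)$ ($o{\left(K \right)} = \left(K - 2\right) \left(K + \left(4 - \frac{1}{-1}\right)\right) = \left(-2 + K\right) \left(K + \left(4 - -1\right)\right) = \left(-2 + K\right) \left(K + \left(4 + 1\right)\right) = \left(-2 + K\right) \left(K + 5\right) = \left(-2 + K\right) \left(5 + K\right)$)
$q{\left(B,V \right)} = - \frac{648}{149}$ ($q{\left(B,V \right)} = -6 + \frac{-276 + \left(-10 + 5^{2} + 3 \cdot 5\right)}{-213 + 64} = -6 + \frac{-276 + \left(-10 + 25 + 15\right)}{-149} = -6 + \left(-276 + 30\right) \left(- \frac{1}{149}\right) = -6 - - \frac{246}{149} = -6 + \frac{246}{149} = - \frac{648}{149}$)
$\sqrt{q{\left(8^{2},170 \right)} - 218014} = \sqrt{- \frac{648}{149} - 218014} = \sqrt{- \frac{32484734}{149}} = \frac{i \sqrt{4840225366}}{149}$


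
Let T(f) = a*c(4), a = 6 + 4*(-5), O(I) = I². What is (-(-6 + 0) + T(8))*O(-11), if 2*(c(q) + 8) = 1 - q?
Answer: 16819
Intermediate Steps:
c(q) = -15/2 - q/2 (c(q) = -8 + (1 - q)/2 = -8 + (½ - q/2) = -15/2 - q/2)
a = -14 (a = 6 - 20 = -14)
T(f) = 133 (T(f) = -14*(-15/2 - ½*4) = -14*(-15/2 - 2) = -14*(-19/2) = 133)
(-(-6 + 0) + T(8))*O(-11) = (-(-6 + 0) + 133)*(-11)² = (-1*(-6) + 133)*121 = (6 + 133)*121 = 139*121 = 16819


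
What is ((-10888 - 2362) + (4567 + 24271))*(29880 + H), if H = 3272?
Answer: 516773376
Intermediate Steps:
((-10888 - 2362) + (4567 + 24271))*(29880 + H) = ((-10888 - 2362) + (4567 + 24271))*(29880 + 3272) = (-13250 + 28838)*33152 = 15588*33152 = 516773376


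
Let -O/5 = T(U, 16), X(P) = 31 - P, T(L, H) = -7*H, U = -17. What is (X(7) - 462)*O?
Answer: -245280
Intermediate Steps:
O = 560 (O = -(-35)*16 = -5*(-112) = 560)
(X(7) - 462)*O = ((31 - 1*7) - 462)*560 = ((31 - 7) - 462)*560 = (24 - 462)*560 = -438*560 = -245280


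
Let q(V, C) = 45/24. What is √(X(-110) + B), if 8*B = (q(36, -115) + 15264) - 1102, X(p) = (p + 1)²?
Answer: √873695/8 ≈ 116.84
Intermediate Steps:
q(V, C) = 15/8 (q(V, C) = 45*(1/24) = 15/8)
X(p) = (1 + p)²
B = 113311/64 (B = ((15/8 + 15264) - 1102)/8 = (122127/8 - 1102)/8 = (⅛)*(113311/8) = 113311/64 ≈ 1770.5)
√(X(-110) + B) = √((1 - 110)² + 113311/64) = √((-109)² + 113311/64) = √(11881 + 113311/64) = √(873695/64) = √873695/8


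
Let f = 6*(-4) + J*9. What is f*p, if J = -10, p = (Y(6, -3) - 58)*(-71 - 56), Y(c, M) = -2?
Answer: -868680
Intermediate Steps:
p = 7620 (p = (-2 - 58)*(-71 - 56) = -60*(-127) = 7620)
f = -114 (f = 6*(-4) - 10*9 = -24 - 90 = -114)
f*p = -114*7620 = -868680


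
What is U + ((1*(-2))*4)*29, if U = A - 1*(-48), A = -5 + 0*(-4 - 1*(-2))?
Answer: -189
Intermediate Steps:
A = -5 (A = -5 + 0*(-4 + 2) = -5 + 0*(-2) = -5 + 0 = -5)
U = 43 (U = -5 - 1*(-48) = -5 + 48 = 43)
U + ((1*(-2))*4)*29 = 43 + ((1*(-2))*4)*29 = 43 - 2*4*29 = 43 - 8*29 = 43 - 232 = -189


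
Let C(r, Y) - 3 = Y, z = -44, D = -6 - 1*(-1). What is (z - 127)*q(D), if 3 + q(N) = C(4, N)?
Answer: 855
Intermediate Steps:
D = -5 (D = -6 + 1 = -5)
C(r, Y) = 3 + Y
q(N) = N (q(N) = -3 + (3 + N) = N)
(z - 127)*q(D) = (-44 - 127)*(-5) = -171*(-5) = 855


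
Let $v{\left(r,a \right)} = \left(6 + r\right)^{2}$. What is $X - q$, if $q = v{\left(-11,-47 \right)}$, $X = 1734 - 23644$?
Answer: $-21935$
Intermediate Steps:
$X = -21910$
$q = 25$ ($q = \left(6 - 11\right)^{2} = \left(-5\right)^{2} = 25$)
$X - q = -21910 - 25 = -21935$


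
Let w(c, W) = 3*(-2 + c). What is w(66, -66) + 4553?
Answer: 4745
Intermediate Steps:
w(c, W) = -6 + 3*c
w(66, -66) + 4553 = (-6 + 3*66) + 4553 = (-6 + 198) + 4553 = 192 + 4553 = 4745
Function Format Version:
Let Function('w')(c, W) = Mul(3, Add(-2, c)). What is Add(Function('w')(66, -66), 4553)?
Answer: 4745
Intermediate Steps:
Function('w')(c, W) = Add(-6, Mul(3, c))
Add(Function('w')(66, -66), 4553) = Add(Add(-6, Mul(3, 66)), 4553) = Add(Add(-6, 198), 4553) = Add(192, 4553) = 4745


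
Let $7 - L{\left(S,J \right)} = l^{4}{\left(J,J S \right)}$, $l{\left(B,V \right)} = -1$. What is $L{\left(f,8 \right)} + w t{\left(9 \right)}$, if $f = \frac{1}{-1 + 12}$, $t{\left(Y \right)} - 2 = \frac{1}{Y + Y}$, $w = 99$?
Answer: $\frac{419}{2} \approx 209.5$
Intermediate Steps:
$t{\left(Y \right)} = 2 + \frac{1}{2 Y}$ ($t{\left(Y \right)} = 2 + \frac{1}{Y + Y} = 2 + \frac{1}{2 Y}$)
$f = \frac{1}{11} \approx 0.090909$
$L{\left(S,J \right)} = 6$ ($L{\left(S,J \right)} = 7 - \left(-1\right)^{4} = 7 - 1 = 6$)
$L{\left(f,8 \right)} + w t{\left(9 \right)} = 6 + 99 \left(2 + \frac{1}{2 \cdot 9}\right) = 6 + 99 \left(2 + \frac{1}{2} \cdot \frac{1}{9}\right) = 6 + 99 \left(2 + \frac{1}{18}\right) = 6 + 99 \cdot \frac{37}{18} = 6 + \frac{407}{2} = \frac{419}{2}$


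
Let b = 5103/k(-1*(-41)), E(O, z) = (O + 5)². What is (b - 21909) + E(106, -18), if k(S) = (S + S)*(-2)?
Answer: -1577535/164 ≈ -9619.1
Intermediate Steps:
E(O, z) = (5 + O)²
k(S) = -4*S (k(S) = (2*S)*(-2) = -4*S)
b = -5103/164 (b = 5103/((-(-4)*(-41))) = 5103/((-4*41)) = 5103/(-164) = 5103*(-1/164) = -5103/164 ≈ -31.116)
(b - 21909) + E(106, -18) = (-5103/164 - 21909) + (5 + 106)² = -3598179/164 + 111² = -3598179/164 + 12321 = -1577535/164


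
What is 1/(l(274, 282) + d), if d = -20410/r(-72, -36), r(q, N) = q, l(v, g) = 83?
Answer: 36/13193 ≈ 0.0027287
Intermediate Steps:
d = 10205/36 (d = -20410/(-72) = -20410*(-1/72) = 10205/36 ≈ 283.47)
1/(l(274, 282) + d) = 1/(83 + 10205/36) = 1/(13193/36) = 36/13193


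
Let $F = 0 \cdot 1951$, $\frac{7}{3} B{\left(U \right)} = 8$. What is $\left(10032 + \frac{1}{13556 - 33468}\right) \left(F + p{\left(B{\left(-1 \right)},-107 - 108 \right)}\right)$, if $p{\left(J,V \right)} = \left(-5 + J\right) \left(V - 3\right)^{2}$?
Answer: $- \frac{26106466003453}{34846} \approx -7.492 \cdot 10^{8}$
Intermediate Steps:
$B{\left(U \right)} = \frac{24}{7}$ ($B{\left(U \right)} = \frac{3}{7} \cdot 8 = \frac{24}{7}$)
$p{\left(J,V \right)} = \left(-3 + V\right)^{2} \left(-5 + J\right)$ ($p{\left(J,V \right)} = \left(-5 + J\right) \left(-3 + V\right)^{2} = \left(-3 + V\right)^{2} \left(-5 + J\right)$)
$F = 0$
$\left(10032 + \frac{1}{13556 - 33468}\right) \left(F + p{\left(B{\left(-1 \right)},-107 - 108 \right)}\right) = \left(10032 + \frac{1}{13556 - 33468}\right) \left(0 + \left(-3 - 215\right)^{2} \left(-5 + \frac{24}{7}\right)\right) = \left(10032 + \frac{1}{-19912}\right) \left(0 + \left(-3 - 215\right)^{2} \left(- \frac{11}{7}\right)\right) = \left(10032 - \frac{1}{19912}\right) \left(0 + \left(-3 - 215\right)^{2} \left(- \frac{11}{7}\right)\right) = \frac{199757183 \left(0 + \left(-218\right)^{2} \left(- \frac{11}{7}\right)\right)}{19912} = \frac{199757183 \left(0 + 47524 \left(- \frac{11}{7}\right)\right)}{19912} = \frac{199757183 \left(0 - \frac{522764}{7}\right)}{19912} = \frac{199757183}{19912} \left(- \frac{522764}{7}\right) = - \frac{26106466003453}{34846}$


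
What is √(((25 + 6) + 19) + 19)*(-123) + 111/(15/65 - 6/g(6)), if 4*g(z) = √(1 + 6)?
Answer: -3367/10809 - 123*√69 - 50024*√7/10809 ≈ -1034.3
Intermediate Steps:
g(z) = √7/4 (g(z) = √(1 + 6)/4 = √7/4)
√(((25 + 6) + 19) + 19)*(-123) + 111/(15/65 - 6/g(6)) = √(((25 + 6) + 19) + 19)*(-123) + 111/(15/65 - 6*4*√7/7) = √((31 + 19) + 19)*(-123) + 111/(15*(1/65) - 24*√7/7) = √(50 + 19)*(-123) + 111/(3/13 - 24*√7/7) = √69*(-123) + 111/(3/13 - 24*√7/7) = -123*√69 + 111/(3/13 - 24*√7/7)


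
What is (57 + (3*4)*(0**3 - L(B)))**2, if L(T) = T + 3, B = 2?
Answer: 9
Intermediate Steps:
L(T) = 3 + T
(57 + (3*4)*(0**3 - L(B)))**2 = (57 + (3*4)*(0**3 - (3 + 2)))**2 = (57 + 12*(0 - 1*5))**2 = (57 + 12*(0 - 5))**2 = (57 + 12*(-5))**2 = (57 - 60)**2 = (-3)**2 = 9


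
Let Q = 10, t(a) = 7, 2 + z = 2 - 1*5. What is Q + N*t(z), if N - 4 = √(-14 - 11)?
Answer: 38 + 35*I ≈ 38.0 + 35.0*I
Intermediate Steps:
z = -5 (z = -2 + (2 - 1*5) = -2 + (2 - 5) = -2 - 3 = -5)
N = 4 + 5*I (N = 4 + √(-14 - 11) = 4 + √(-25) = 4 + 5*I ≈ 4.0 + 5.0*I)
Q + N*t(z) = 10 + (4 + 5*I)*7 = 10 + (28 + 35*I) = 38 + 35*I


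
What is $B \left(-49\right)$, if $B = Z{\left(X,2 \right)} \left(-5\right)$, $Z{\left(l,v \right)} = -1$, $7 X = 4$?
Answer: $-245$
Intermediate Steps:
$X = \frac{4}{7}$ ($X = \frac{1}{7} \cdot 4 = \frac{4}{7} \approx 0.57143$)
$B = 5$ ($B = \left(-1\right) \left(-5\right) = 5$)
$B \left(-49\right) = 5 \left(-49\right) = -245$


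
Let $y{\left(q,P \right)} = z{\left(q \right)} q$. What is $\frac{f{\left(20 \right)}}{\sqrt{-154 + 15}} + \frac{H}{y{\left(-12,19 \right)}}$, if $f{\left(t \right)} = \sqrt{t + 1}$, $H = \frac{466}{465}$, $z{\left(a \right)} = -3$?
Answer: $\frac{233}{8370} - \frac{i \sqrt{2919}}{139} \approx 0.027838 - 0.38869 i$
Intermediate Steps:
$y{\left(q,P \right)} = - 3 q$
$H = \frac{466}{465}$ ($H = 466 \cdot \frac{1}{465} = \frac{466}{465} \approx 1.0022$)
$f{\left(t \right)} = \sqrt{1 + t}$
$\frac{f{\left(20 \right)}}{\sqrt{-154 + 15}} + \frac{H}{y{\left(-12,19 \right)}} = \frac{\sqrt{1 + 20}}{\sqrt{-154 + 15}} + \frac{466}{465 \left(\left(-3\right) \left(-12\right)\right)} = \frac{\sqrt{21}}{\sqrt{-139}} + \frac{466}{465 \cdot 36} = \frac{\sqrt{21}}{i \sqrt{139}} + \frac{466}{465} \cdot \frac{1}{36} = \sqrt{21} \left(- \frac{i \sqrt{139}}{139}\right) + \frac{233}{8370} = - \frac{i \sqrt{2919}}{139} + \frac{233}{8370} = \frac{233}{8370} - \frac{i \sqrt{2919}}{139}$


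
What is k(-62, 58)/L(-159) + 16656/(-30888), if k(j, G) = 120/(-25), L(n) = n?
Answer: -173614/341055 ≈ -0.50905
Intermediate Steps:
k(j, G) = -24/5 (k(j, G) = 120*(-1/25) = -24/5)
k(-62, 58)/L(-159) + 16656/(-30888) = -24/5/(-159) + 16656/(-30888) = -24/5*(-1/159) + 16656*(-1/30888) = 8/265 - 694/1287 = -173614/341055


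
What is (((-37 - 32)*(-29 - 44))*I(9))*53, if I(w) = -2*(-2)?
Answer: 1067844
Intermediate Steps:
I(w) = 4
(((-37 - 32)*(-29 - 44))*I(9))*53 = (((-37 - 32)*(-29 - 44))*4)*53 = (-69*(-73)*4)*53 = (5037*4)*53 = 20148*53 = 1067844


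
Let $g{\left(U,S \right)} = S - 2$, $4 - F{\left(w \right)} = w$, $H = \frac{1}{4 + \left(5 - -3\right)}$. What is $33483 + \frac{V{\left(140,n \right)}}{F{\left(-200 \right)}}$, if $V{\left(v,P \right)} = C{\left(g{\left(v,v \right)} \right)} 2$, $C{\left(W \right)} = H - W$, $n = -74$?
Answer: $\frac{40981537}{1224} \approx 33482.0$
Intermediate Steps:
$H = \frac{1}{12}$ ($H = \frac{1}{4 + \left(5 + 3\right)} = \frac{1}{4 + 8} = \frac{1}{12} \approx 0.083333$)
$F{\left(w \right)} = 4 - w$
$g{\left(U,S \right)} = -2 + S$
$C{\left(W \right)} = \frac{1}{12} - W$
$V{\left(v,P \right)} = \frac{25}{6} - 2 v$ ($V{\left(v,P \right)} = \left(\frac{1}{12} - \left(-2 + v\right)\right) 2 = \left(\frac{25}{12} - v\right) 2 = \frac{25}{6} - 2 v$)
$33483 + \frac{V{\left(140,n \right)}}{F{\left(-200 \right)}} = 33483 + \frac{\frac{25}{6} - 280}{4 - -200} = 33483 + \frac{\frac{25}{6} - 280}{4 + 200} = 33483 - \frac{1655}{6 \cdot 204} = 33483 - \frac{1655}{1224} = \frac{40981537}{1224}$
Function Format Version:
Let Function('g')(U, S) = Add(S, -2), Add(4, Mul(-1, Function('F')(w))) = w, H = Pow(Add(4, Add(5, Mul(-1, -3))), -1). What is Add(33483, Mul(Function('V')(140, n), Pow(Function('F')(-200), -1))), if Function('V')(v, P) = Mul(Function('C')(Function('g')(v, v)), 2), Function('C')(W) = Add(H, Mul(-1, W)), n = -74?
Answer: Rational(40981537, 1224) ≈ 33482.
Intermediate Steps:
H = Rational(1, 12) (H = Pow(Add(4, Add(5, 3)), -1) = Pow(Add(4, 8), -1) = Pow(12, -1) = Rational(1, 12) ≈ 0.083333)
Function('F')(w) = Add(4, Mul(-1, w))
Function('g')(U, S) = Add(-2, S)
Function('C')(W) = Add(Rational(1, 12), Mul(-1, W))
Function('V')(v, P) = Add(Rational(25, 6), Mul(-2, v)) (Function('V')(v, P) = Mul(Add(Rational(1, 12), Mul(-1, Add(-2, v))), 2) = Mul(Add(Rational(1, 12), Add(2, Mul(-1, v))), 2) = Mul(Add(Rational(25, 12), Mul(-1, v)), 2) = Add(Rational(25, 6), Mul(-2, v)))
Add(33483, Mul(Function('V')(140, n), Pow(Function('F')(-200), -1))) = Add(33483, Mul(Add(Rational(25, 6), Mul(-2, 140)), Pow(Add(4, Mul(-1, -200)), -1))) = Add(33483, Mul(Add(Rational(25, 6), -280), Pow(Add(4, 200), -1))) = Add(33483, Mul(Rational(-1655, 6), Pow(204, -1))) = Add(33483, Mul(Rational(-1655, 6), Rational(1, 204))) = Add(33483, Rational(-1655, 1224)) = Rational(40981537, 1224)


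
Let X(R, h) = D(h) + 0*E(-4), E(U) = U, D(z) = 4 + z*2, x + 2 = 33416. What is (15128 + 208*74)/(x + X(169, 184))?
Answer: 15260/16893 ≈ 0.90333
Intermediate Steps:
x = 33414 (x = -2 + 33416 = 33414)
D(z) = 4 + 2*z
X(R, h) = 4 + 2*h (X(R, h) = (4 + 2*h) + 0*(-4) = (4 + 2*h) + 0 = 4 + 2*h)
(15128 + 208*74)/(x + X(169, 184)) = (15128 + 208*74)/(33414 + (4 + 2*184)) = (15128 + 15392)/(33414 + (4 + 368)) = 30520/(33414 + 372) = 30520/33786 = 30520*(1/33786) = 15260/16893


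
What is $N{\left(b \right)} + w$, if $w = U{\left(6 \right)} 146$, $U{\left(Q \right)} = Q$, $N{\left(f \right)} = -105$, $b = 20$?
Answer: $771$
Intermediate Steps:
$w = 876$ ($w = 6 \cdot 146 = 876$)
$N{\left(b \right)} + w = -105 + 876 = 771$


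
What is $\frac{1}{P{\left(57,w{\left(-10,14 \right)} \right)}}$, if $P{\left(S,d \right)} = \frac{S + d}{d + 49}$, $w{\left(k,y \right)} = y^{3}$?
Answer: $\frac{2793}{2801} \approx 0.99714$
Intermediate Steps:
$P{\left(S,d \right)} = \frac{S + d}{49 + d}$
$\frac{1}{P{\left(57,w{\left(-10,14 \right)} \right)}} = \frac{1}{\frac{1}{49 + 14^{3}} \left(57 + 14^{3}\right)} = \frac{1}{\frac{1}{49 + 2744} \left(57 + 2744\right)} = \frac{1}{\frac{1}{2793} \cdot 2801} = \frac{1}{\frac{2801}{2793}} = \frac{2793}{2801}$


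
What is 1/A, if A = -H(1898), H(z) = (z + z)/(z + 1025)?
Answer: -2923/3796 ≈ -0.77002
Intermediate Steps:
H(z) = 2*z/(1025 + z) (H(z) = (2*z)/(1025 + z) = 2*z/(1025 + z))
A = -3796/2923 (A = -2*1898/(1025 + 1898) = -2*1898/2923 = -1*3796/2923 = -3796/2923 ≈ -1.2987)
1/A = 1/(-3796/2923) = -2923/3796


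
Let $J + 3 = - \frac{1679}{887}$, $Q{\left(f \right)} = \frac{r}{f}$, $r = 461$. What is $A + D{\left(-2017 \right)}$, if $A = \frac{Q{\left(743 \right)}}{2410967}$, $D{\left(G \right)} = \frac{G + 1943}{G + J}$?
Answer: $\frac{117581358362037}{3212638401446539} \approx 0.0366$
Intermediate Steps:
$Q{\left(f \right)} = \frac{461}{f}$
$J = - \frac{4340}{887}$ ($J = -3 - \frac{1679}{887} = - \frac{4340}{887} \approx -4.8929$)
$D{\left(G \right)} = \frac{1943 + G}{- \frac{4340}{887} + G}$ ($D{\left(G \right)} = \frac{G + 1943}{G - \frac{4340}{887}} = \frac{1943 + G}{- \frac{4340}{887} + G}$)
$A = \frac{461}{1791348481}$ ($A = \frac{461 \cdot \frac{1}{743}}{2410967} = 461 \cdot \frac{1}{743} \cdot \frac{1}{2410967} = \frac{461}{743} \cdot \frac{1}{2410967} = \frac{461}{1791348481} \approx 2.5735 \cdot 10^{-7}$)
$A + D{\left(-2017 \right)} = \frac{461}{1791348481} + \frac{887 \left(1943 - 2017\right)}{-4340 + 887 \left(-2017\right)} = \frac{461}{1791348481} + 887 \frac{1}{-4340 - 1789079} \left(-74\right) = \frac{461}{1791348481} + 887 \frac{1}{-1793419} \left(-74\right) = \frac{461}{1791348481} + 887 \left(- \frac{1}{1793419}\right) \left(-74\right) = \frac{461}{1791348481} + \frac{65638}{1793419} = \frac{117581358362037}{3212638401446539}$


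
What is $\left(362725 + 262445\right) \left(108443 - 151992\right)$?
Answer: $-27225528330$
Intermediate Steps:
$\left(362725 + 262445\right) \left(108443 - 151992\right) = 625170 \left(-43549\right) = -27225528330$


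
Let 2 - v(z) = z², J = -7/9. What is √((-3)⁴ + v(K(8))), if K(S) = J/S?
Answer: √430223/72 ≈ 9.1099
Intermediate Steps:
J = -7/9 (J = -7*⅑ = -7/9 ≈ -0.77778)
K(S) = -7/(9*S)
v(z) = 2 - z²
√((-3)⁴ + v(K(8))) = √((-3)⁴ + (2 - (-7/9/8)²)) = √(81 + (2 - (-7/9*⅛)²)) = √(81 + (2 - (-7/72)²)) = √(81 + (2 - 1*49/5184)) = √(81 + (2 - 49/5184)) = √(81 + 10319/5184) = √(430223/5184) = √430223/72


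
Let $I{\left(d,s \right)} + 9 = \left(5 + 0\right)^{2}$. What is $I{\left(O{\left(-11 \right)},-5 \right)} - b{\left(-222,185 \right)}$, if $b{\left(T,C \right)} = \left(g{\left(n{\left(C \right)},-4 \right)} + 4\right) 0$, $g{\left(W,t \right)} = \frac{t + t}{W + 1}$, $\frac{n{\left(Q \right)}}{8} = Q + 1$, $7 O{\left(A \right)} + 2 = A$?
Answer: $16$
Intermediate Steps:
$O{\left(A \right)} = - \frac{2}{7} + \frac{A}{7}$
$I{\left(d,s \right)} = 16$ ($I{\left(d,s \right)} = -9 + \left(5 + 0\right)^{2} = -9 + 5^{2} = -9 + 25 = 16$)
$n{\left(Q \right)} = 8 + 8 Q$ ($n{\left(Q \right)} = 8 \left(Q + 1\right) = 8 \left(1 + Q\right) = 8 + 8 Q$)
$g{\left(W,t \right)} = \frac{2 t}{1 + W}$
$b{\left(T,C \right)} = 0$ ($b{\left(T,C \right)} = \left(2 \left(-4\right) \frac{1}{1 + \left(8 + 8 C\right)} + 4\right) 0 = \left(2 \left(-4\right) \frac{1}{9 + 8 C} + 4\right) 0 = \left(- \frac{8}{9 + 8 C} + 4\right) 0 = \left(4 - \frac{8}{9 + 8 C}\right) 0 = 0$)
$I{\left(O{\left(-11 \right)},-5 \right)} - b{\left(-222,185 \right)} = 16 - 0 = 16 + 0 = 16$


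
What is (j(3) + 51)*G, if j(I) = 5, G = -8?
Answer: -448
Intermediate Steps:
(j(3) + 51)*G = (5 + 51)*(-8) = 56*(-8) = -448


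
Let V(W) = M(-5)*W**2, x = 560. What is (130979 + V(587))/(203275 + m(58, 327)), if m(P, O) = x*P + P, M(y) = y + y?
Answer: -3314711/235813 ≈ -14.057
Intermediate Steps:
M(y) = 2*y
V(W) = -10*W**2 (V(W) = (2*(-5))*W**2 = -10*W**2)
m(P, O) = 561*P (m(P, O) = 560*P + P = 561*P)
(130979 + V(587))/(203275 + m(58, 327)) = (130979 - 10*587**2)/(203275 + 561*58) = (130979 - 10*344569)/(203275 + 32538) = (130979 - 3445690)/235813 = -3314711*1/235813 = -3314711/235813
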